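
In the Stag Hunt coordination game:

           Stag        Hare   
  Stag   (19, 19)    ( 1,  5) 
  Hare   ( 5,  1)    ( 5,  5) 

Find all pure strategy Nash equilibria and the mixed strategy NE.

Pure NE: (Stag, Stag) and (Hare, Hare); Mixed NE: p = 0.2222, q = 0.2222

Work:
Check pure NE:
(Stag, Stag): (19, 19) - no unilateral deviation beneficial
(Hare, Hare): (5, 5) - no unilateral deviation beneficial
Mixed NE: P1 plays Stag with p = 0.2222, P2 plays Stag with q = 0.2222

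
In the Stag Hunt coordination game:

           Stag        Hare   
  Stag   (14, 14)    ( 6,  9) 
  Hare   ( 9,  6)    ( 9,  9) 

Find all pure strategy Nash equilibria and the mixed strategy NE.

Pure NE: (Stag, Stag) and (Hare, Hare); Mixed NE: p = 0.375, q = 0.375

Work:
Check pure NE:
(Stag, Stag): (14, 14) - no unilateral deviation beneficial
(Hare, Hare): (9, 9) - no unilateral deviation beneficial
Mixed NE: P1 plays Stag with p = 0.375, P2 plays Stag with q = 0.375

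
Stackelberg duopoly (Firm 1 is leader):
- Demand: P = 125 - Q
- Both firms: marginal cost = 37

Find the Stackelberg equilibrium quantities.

q₁* (leader) = 44.0, q₂* (follower) = 22.0

Work:
Follower's reaction: q₂ = (a - c - q₁)/2
Leader substitutes: π₁ = q₁·(a - q₁ - (a-c-q₁)/2 - c)
FOC: q₁* = (125 - 37)/2 = 44.00
Then: q₂* = (125 - 37 - 44.0)/2 = 22.00
Leader has first-mover advantage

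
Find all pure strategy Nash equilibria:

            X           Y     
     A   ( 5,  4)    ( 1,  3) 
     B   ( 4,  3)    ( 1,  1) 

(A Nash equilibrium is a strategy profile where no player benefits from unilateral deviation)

Nash equilibrium: (A, X)

Work:
Best responses:
  P1 vs X: payoffs [5, 4] → best response A (payoff 5)
  P1 vs Y: payoffs [1, 1] → best response A/B (payoff 1)
  P2 vs A: payoffs [4, 3] → best response X (payoff 4)
  P2 vs B: payoffs [3, 1] → best response X (payoff 3)
Mutual best responses: (A,X) → Nash equilibria.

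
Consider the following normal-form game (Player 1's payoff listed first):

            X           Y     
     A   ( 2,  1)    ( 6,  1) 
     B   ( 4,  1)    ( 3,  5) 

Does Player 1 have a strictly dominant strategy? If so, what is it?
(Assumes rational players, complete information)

No strictly dominant strategy exists for Player 1

Work:
A strategy strictly dominates another if it gives a strictly higher payoff against every opponent action. Compare each pair of P1's strategies column-by-column:
  A vs B: [2 vs 4, 6 vs 3] → A does not strictly dominate B (column X: 2 ≤ 4)
  B vs A: [4 vs 2, 3 vs 6] → B does not strictly dominate A (column Y: 3 ≤ 6)
No single strategy strictly dominates all others → no strictly dominant strategy.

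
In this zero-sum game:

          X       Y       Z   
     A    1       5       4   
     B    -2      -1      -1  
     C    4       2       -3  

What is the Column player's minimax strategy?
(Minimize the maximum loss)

Column should play X or Z (all achieve the minimum), value = 4

Work:
Column player minimizes Row's maximum payoff:
Column X: max payoff to Row = 4
Column Y: max payoff to Row = 5
Column Z: max payoff to Row = 4
Minimum is 4, achieved by columns X, Z (tied).
Each of X or Z is a minimax strategy.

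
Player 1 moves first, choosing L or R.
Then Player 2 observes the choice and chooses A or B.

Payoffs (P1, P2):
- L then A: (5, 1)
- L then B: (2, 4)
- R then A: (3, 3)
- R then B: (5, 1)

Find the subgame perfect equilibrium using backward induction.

P1 plays R, P2 plays B after L and A after R; Payoff (3, 3)

Work:
Backward induction:
After L: P2 chooses B → P1 gets 2
After R: P2 chooses A → P1 gets 3
P1 chooses R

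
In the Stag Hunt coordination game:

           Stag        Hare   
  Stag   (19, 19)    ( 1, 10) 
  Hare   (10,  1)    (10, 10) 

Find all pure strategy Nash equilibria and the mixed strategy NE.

Pure NE: (Stag, Stag) and (Hare, Hare); Mixed NE: p = 0.5, q = 0.5

Work:
Check pure NE:
(Stag, Stag): (19, 19) - no unilateral deviation beneficial
(Hare, Hare): (10, 10) - no unilateral deviation beneficial
Mixed NE: P1 plays Stag with p = 0.5, P2 plays Stag with q = 0.5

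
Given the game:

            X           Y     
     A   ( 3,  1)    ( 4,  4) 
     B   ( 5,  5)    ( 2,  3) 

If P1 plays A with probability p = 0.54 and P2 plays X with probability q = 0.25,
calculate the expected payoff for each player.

E[P1] = 3.29, E[P2] = 3.365

Work:
E[P1] = p·q·π₁(A,X) + p·(1-q)·π₁(A,Y) + (1-p)·q·π₁(B,X) + (1-p)·(1-q)·π₁(B,Y)
= 0.54·0.25·3 + 0.54·0.75·4 + 0.46·0.25·5 + 0.46·0.75·2
= 3.29

E[P2] = 3.365 (similar calculation)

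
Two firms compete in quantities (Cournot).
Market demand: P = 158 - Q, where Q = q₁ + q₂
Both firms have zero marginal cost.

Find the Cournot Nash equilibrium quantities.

q₁* = q₂* = 52.67; P* = 52.67

Work:
Profit: π_i = P·q_i = (a - q_i - q_j)·q_i
FOC: ∂π_i/∂q_i = a - 2q_i - q_j = 0
Reaction function: q_i = (158 - q_j)/2
Symmetry: q* = 158/3 = 52.67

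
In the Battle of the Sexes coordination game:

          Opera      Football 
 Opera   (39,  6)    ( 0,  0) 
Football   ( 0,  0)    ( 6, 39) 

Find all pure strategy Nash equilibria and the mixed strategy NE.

Pure NE: (Opera, Opera) and (Football, Football); Mixed NE: p = 0.8667, q = 0.1333

Work:
Check pure NE:
(Opera, Opera): (39, 6) - no unilateral deviation beneficial
(Football, Football): (6, 39) - no unilateral deviation beneficial
Mixed NE: P1 plays Opera with p = 0.8667, P2 plays Opera with q = 0.1333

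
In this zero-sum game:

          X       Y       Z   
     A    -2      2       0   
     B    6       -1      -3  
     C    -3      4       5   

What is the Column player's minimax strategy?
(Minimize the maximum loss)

Column should play Y, value = 4

Work:
Column player minimizes Row's maximum payoff:
Column X: max payoff to Row = 6
Column Y: max payoff to Row = 4
Column Z: max payoff to Row = 5
Minimum is 4, achieved by column Y.
Minimax strategy: Y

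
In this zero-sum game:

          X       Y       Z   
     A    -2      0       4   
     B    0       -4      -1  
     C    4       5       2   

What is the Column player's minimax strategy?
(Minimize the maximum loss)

Column should play X or Z (all achieve the minimum), value = 4

Work:
Column player minimizes Row's maximum payoff:
Column X: max payoff to Row = 4
Column Y: max payoff to Row = 5
Column Z: max payoff to Row = 4
Minimum is 4, achieved by columns X, Z (tied).
Each of X or Z is a minimax strategy.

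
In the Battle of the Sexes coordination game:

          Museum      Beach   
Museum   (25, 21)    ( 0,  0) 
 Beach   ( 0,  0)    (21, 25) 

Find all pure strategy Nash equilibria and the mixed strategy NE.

Pure NE: (Museum, Museum) and (Beach, Beach); Mixed NE: p = 0.5435, q = 0.4565

Work:
Check pure NE:
(Museum, Museum): (25, 21) - no unilateral deviation beneficial
(Beach, Beach): (21, 25) - no unilateral deviation beneficial
Mixed NE: P1 plays Museum with p = 0.5435, P2 plays Museum with q = 0.4565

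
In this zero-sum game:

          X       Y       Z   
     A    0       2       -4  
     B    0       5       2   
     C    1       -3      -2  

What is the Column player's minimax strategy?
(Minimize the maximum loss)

Column should play X, value = 1

Work:
Column player minimizes Row's maximum payoff:
Column X: max payoff to Row = 1
Column Y: max payoff to Row = 5
Column Z: max payoff to Row = 2
Minimum is 1, achieved by column X.
Minimax strategy: X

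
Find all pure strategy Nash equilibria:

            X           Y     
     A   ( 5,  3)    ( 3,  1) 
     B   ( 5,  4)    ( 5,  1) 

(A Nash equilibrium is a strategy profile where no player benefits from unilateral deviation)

Nash equilibrium: (A, X), (B, X)

Work:
Best responses:
  P1 vs X: payoffs [5, 5] → best response A/B (payoff 5)
  P1 vs Y: payoffs [3, 5] → best response B (payoff 5)
  P2 vs A: payoffs [3, 1] → best response X (payoff 3)
  P2 vs B: payoffs [4, 1] → best response X (payoff 4)
Mutual best responses: (A,X), (B,X) → Nash equilibria.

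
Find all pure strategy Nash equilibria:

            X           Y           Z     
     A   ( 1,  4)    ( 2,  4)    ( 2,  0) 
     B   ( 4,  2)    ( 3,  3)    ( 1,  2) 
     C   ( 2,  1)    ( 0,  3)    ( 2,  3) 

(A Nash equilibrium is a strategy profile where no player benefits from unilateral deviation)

Nash equilibrium: (B, Y), (C, Z)

Work:
Best responses:
  P1 vs X: payoffs [1, 4, 2] → best response B (payoff 4)
  P1 vs Y: payoffs [2, 3, 0] → best response B (payoff 3)
  P1 vs Z: payoffs [2, 1, 2] → best response A/C (payoff 2)
  P2 vs A: payoffs [4, 4, 0] → best response X/Y (payoff 4)
  P2 vs B: payoffs [2, 3, 2] → best response Y (payoff 3)
  P2 vs C: payoffs [1, 3, 3] → best response Y/Z (payoff 3)
Mutual best responses: (B,Y), (C,Z) → Nash equilibria.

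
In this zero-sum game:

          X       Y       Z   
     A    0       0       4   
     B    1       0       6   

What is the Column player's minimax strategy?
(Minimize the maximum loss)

Column should play Y, value = 0

Work:
Column player minimizes Row's maximum payoff:
Column X: max payoff to Row = 1
Column Y: max payoff to Row = 0
Column Z: max payoff to Row = 6
Minimum is 0, achieved by column Y.
Minimax strategy: Y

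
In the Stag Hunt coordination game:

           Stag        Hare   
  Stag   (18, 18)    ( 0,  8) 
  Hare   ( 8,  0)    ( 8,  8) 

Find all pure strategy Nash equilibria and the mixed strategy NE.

Pure NE: (Stag, Stag) and (Hare, Hare); Mixed NE: p = 0.4444, q = 0.4444

Work:
Check pure NE:
(Stag, Stag): (18, 18) - no unilateral deviation beneficial
(Hare, Hare): (8, 8) - no unilateral deviation beneficial
Mixed NE: P1 plays Stag with p = 0.4444, P2 plays Stag with q = 0.4444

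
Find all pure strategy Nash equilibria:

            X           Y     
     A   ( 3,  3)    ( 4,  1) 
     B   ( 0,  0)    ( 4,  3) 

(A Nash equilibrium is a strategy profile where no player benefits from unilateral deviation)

Nash equilibrium: (A, X), (B, Y)

Work:
Best responses:
  P1 vs X: payoffs [3, 0] → best response A (payoff 3)
  P1 vs Y: payoffs [4, 4] → best response A/B (payoff 4)
  P2 vs A: payoffs [3, 1] → best response X (payoff 3)
  P2 vs B: payoffs [0, 3] → best response Y (payoff 3)
Mutual best responses: (A,X), (B,Y) → Nash equilibria.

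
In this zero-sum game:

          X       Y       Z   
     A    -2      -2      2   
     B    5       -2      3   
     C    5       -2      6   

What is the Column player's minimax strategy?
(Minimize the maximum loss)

Column should play Y, value = -2

Work:
Column player minimizes Row's maximum payoff:
Column X: max payoff to Row = 5
Column Y: max payoff to Row = -2
Column Z: max payoff to Row = 6
Minimum is -2, achieved by column Y.
Minimax strategy: Y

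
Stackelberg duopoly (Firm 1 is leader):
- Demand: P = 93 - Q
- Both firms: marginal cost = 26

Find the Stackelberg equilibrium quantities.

q₁* (leader) = 33.5, q₂* (follower) = 16.75

Work:
Follower's reaction: q₂ = (a - c - q₁)/2
Leader substitutes: π₁ = q₁·(a - q₁ - (a-c-q₁)/2 - c)
FOC: q₁* = (93 - 26)/2 = 33.50
Then: q₂* = (93 - 26 - 33.5)/2 = 16.75
Leader has first-mover advantage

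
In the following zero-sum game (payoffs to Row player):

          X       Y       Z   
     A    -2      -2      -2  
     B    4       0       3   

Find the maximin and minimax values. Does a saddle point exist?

Maximin = 0, Minimax = 0, Saddle: True

Work:
Row minimums: [-2, 0] → maximin = 0
Column maximums: [4, 0, 3] → minimax = 0
Saddle point exists! Game value = 0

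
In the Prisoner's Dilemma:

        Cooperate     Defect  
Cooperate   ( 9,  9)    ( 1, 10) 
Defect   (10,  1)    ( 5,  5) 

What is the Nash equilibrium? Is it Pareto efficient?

(Defect, Defect) is NE; not Pareto efficient

Work:
Defect dominates Cooperate for both players:
If P2 cooperates: Defect (10) > Cooperate (9)
If P2 defects: Defect (5) > Cooperate (1)
NE: (Defect, Defect) with payoff (5, 5)
But (Cooperate, Cooperate) = (9, 9) Pareto dominates (5, 5)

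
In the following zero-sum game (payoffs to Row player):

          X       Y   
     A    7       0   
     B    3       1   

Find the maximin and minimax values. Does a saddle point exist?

Maximin = 1, Minimax = 1, Saddle: True

Work:
Row minimums: [0, 1] → maximin = 1
Column maximums: [7, 1] → minimax = 1
Saddle point exists! Game value = 1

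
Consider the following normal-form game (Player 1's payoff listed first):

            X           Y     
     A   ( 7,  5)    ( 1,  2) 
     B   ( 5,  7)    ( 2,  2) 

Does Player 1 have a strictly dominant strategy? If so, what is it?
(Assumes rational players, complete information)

No strictly dominant strategy exists for Player 1

Work:
A strategy strictly dominates another if it gives a strictly higher payoff against every opponent action. Compare each pair of P1's strategies column-by-column:
  A vs B: [7 vs 5, 1 vs 2] → A does not strictly dominate B (column Y: 1 ≤ 2)
  B vs A: [5 vs 7, 2 vs 1] → B does not strictly dominate A (column X: 5 ≤ 7)
No single strategy strictly dominates all others → no strictly dominant strategy.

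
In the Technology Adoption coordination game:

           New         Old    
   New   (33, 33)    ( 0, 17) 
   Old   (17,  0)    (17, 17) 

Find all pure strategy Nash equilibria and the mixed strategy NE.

Pure NE: (New, New) and (Old, Old); Mixed NE: p = 0.5152, q = 0.5152

Work:
Check pure NE:
(New, New): (33, 33) - no unilateral deviation beneficial
(Old, Old): (17, 17) - no unilateral deviation beneficial
Mixed NE: P1 plays New with p = 0.5152, P2 plays New with q = 0.5152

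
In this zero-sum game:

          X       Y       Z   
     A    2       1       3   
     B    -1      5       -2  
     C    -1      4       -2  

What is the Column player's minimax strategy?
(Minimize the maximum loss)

Column should play X, value = 2

Work:
Column player minimizes Row's maximum payoff:
Column X: max payoff to Row = 2
Column Y: max payoff to Row = 5
Column Z: max payoff to Row = 3
Minimum is 2, achieved by column X.
Minimax strategy: X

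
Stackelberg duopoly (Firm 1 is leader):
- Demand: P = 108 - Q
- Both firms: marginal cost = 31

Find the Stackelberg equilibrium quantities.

q₁* (leader) = 38.5, q₂* (follower) = 19.25

Work:
Follower's reaction: q₂ = (a - c - q₁)/2
Leader substitutes: π₁ = q₁·(a - q₁ - (a-c-q₁)/2 - c)
FOC: q₁* = (108 - 31)/2 = 38.50
Then: q₂* = (108 - 31 - 38.5)/2 = 19.25
Leader has first-mover advantage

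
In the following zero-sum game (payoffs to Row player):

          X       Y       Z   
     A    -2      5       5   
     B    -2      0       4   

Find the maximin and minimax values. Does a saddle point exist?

Maximin = -2, Minimax = -2, Saddle: True

Work:
Row minimums: [-2, -2] → maximin = -2
Column maximums: [-2, 5, 5] → minimax = -2
Saddle point exists! Game value = -2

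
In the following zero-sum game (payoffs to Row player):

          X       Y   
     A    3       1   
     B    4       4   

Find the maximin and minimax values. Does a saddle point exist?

Maximin = 4, Minimax = 4, Saddle: True

Work:
Row minimums: [1, 4] → maximin = 4
Column maximums: [4, 4] → minimax = 4
Saddle point exists! Game value = 4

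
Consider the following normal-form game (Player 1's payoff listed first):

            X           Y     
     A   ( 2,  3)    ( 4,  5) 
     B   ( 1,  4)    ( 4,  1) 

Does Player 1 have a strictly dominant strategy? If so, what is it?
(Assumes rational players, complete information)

No strictly dominant strategy exists for Player 1

Work:
A strategy strictly dominates another if it gives a strictly higher payoff against every opponent action. Compare each pair of P1's strategies column-by-column:
  A vs B: [2 vs 1, 4 vs 4] → A does not strictly dominate B (column Y: 4 ≤ 4)
  B vs A: [1 vs 2, 4 vs 4] → B does not strictly dominate A (column X: 1 ≤ 2)
No single strategy strictly dominates all others → no strictly dominant strategy.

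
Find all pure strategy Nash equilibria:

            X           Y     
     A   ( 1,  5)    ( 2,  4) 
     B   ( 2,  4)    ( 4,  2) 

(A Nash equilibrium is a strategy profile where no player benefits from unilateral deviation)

Nash equilibrium: (B, X)

Work:
Best responses:
  P1 vs X: payoffs [1, 2] → best response B (payoff 2)
  P1 vs Y: payoffs [2, 4] → best response B (payoff 4)
  P2 vs A: payoffs [5, 4] → best response X (payoff 5)
  P2 vs B: payoffs [4, 2] → best response X (payoff 4)
Mutual best responses: (B,X) → Nash equilibria.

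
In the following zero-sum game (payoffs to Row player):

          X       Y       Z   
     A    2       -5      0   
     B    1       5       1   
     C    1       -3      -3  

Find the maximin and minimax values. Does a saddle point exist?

Maximin = 1, Minimax = 1, Saddle: True

Work:
Row minimums: [-5, 1, -3] → maximin = 1
Column maximums: [2, 5, 1] → minimax = 1
Saddle point exists! Game value = 1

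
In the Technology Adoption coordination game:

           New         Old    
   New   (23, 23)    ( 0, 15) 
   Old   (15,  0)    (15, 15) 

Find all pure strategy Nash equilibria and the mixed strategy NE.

Pure NE: (New, New) and (Old, Old); Mixed NE: p = 0.6522, q = 0.6522

Work:
Check pure NE:
(New, New): (23, 23) - no unilateral deviation beneficial
(Old, Old): (15, 15) - no unilateral deviation beneficial
Mixed NE: P1 plays New with p = 0.6522, P2 plays New with q = 0.6522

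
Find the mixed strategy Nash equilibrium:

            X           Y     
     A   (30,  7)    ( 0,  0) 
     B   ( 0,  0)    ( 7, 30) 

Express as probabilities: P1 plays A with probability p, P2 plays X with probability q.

p = 0.8108, q = 0.1892

Work:
Find probabilities that make opponent indifferent:
P2 chooses q to make P1 indifferent between A and B
P1 chooses p to make P2 indifferent between X and Y
Mixed NE: P1 plays (A: 0.8108, B: 0.1892), P2 plays (X: 0.1892, Y: 0.8108)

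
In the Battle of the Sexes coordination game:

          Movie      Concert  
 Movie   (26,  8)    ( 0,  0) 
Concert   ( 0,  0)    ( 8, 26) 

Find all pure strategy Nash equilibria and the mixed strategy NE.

Pure NE: (Movie, Movie) and (Concert, Concert); Mixed NE: p = 0.7647, q = 0.2353

Work:
Check pure NE:
(Movie, Movie): (26, 8) - no unilateral deviation beneficial
(Concert, Concert): (8, 26) - no unilateral deviation beneficial
Mixed NE: P1 plays Movie with p = 0.7647, P2 plays Movie with q = 0.2353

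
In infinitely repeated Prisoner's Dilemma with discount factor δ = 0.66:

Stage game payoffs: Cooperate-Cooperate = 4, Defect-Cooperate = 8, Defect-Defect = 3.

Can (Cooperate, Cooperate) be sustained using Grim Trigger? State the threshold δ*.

δ* = 0.8; since δ = 0.66 < 0.8, cooperation cannot be sustained

Work:
For Grim Trigger:
Cooperate forever: 4/(1-δ)
Defect then punished: 8 + 3·δ/(1-δ)
Need: 4/(1-δ) ≥ 8 + 3·δ/(1-δ)
Solving: δ ≥ (T-R)/(T-P) = (8-4)/(8-3) = 0.8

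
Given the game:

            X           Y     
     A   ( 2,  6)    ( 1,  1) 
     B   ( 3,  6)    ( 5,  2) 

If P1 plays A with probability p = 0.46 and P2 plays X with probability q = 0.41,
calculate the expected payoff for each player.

E[P1] = 2.9058, E[P2] = 3.3686

Work:
E[P1] = p·q·π₁(A,X) + p·(1-q)·π₁(A,Y) + (1-p)·q·π₁(B,X) + (1-p)·(1-q)·π₁(B,Y)
= 0.46·0.41·2 + 0.46·0.59·1 + 0.54·0.41·3 + 0.54·0.59·5
= 2.9058

E[P2] = 3.3686 (similar calculation)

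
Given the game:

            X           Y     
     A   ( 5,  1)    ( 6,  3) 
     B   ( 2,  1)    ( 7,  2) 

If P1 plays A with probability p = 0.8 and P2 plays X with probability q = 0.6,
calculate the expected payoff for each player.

E[P1] = 5.12, E[P2] = 1.72

Work:
E[P1] = p·q·π₁(A,X) + p·(1-q)·π₁(A,Y) + (1-p)·q·π₁(B,X) + (1-p)·(1-q)·π₁(B,Y)
= 0.8·0.6·5 + 0.8·0.4·6 + 0.2·0.6·2 + 0.2·0.4·7
= 5.12

E[P2] = 1.72 (similar calculation)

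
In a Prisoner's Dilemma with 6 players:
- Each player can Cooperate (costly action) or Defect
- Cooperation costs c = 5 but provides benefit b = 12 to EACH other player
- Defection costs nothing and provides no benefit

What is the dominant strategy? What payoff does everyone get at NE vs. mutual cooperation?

Dominant: Defect; NE payoff = 0; Coop payoff = 55

Work:
Defect dominates (saves cost c = 5, benefit to others is external)
NE: All defect → everyone gets 0
If all cooperate: each receives (5)×12 - 5 = 55
Social dilemma: 55 > 0 but NE gives 0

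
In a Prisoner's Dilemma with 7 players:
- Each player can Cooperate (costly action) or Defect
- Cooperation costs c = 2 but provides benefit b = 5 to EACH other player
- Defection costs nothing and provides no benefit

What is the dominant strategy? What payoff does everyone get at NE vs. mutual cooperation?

Dominant: Defect; NE payoff = 0; Coop payoff = 28

Work:
Defect dominates (saves cost c = 2, benefit to others is external)
NE: All defect → everyone gets 0
If all cooperate: each receives (6)×5 - 2 = 28
Social dilemma: 28 > 0 but NE gives 0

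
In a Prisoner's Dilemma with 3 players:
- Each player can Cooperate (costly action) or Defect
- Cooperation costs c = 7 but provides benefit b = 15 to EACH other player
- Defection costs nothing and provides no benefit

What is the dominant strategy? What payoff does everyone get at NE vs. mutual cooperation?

Dominant: Defect; NE payoff = 0; Coop payoff = 23

Work:
Defect dominates (saves cost c = 7, benefit to others is external)
NE: All defect → everyone gets 0
If all cooperate: each receives (2)×15 - 7 = 23
Social dilemma: 23 > 0 but NE gives 0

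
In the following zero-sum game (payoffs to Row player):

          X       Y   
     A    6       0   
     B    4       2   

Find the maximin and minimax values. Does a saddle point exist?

Maximin = 2, Minimax = 2, Saddle: True

Work:
Row minimums: [0, 2] → maximin = 2
Column maximums: [6, 2] → minimax = 2
Saddle point exists! Game value = 2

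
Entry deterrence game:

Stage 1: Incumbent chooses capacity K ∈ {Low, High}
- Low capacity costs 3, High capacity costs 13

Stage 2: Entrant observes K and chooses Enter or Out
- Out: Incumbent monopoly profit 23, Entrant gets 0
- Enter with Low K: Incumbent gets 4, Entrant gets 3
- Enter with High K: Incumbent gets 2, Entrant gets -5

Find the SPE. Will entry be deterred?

SPE: (High, Enter|Low, Out|High); Entry deterred. Incumbent net profit = 10

Work:
After Low K: Entrant enters (3 > 0)
After High K: Entrant stays out (-5 < 0)
Incumbent: Low → 4−3=1, High → 23−13=10
Incumbent chooses High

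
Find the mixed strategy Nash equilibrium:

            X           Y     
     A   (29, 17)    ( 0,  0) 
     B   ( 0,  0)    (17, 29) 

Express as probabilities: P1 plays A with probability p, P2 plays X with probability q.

p = 0.6304, q = 0.3696

Work:
Find probabilities that make opponent indifferent:
P2 chooses q to make P1 indifferent between A and B
P1 chooses p to make P2 indifferent between X and Y
Mixed NE: P1 plays (A: 0.6304, B: 0.3696), P2 plays (X: 0.3696, Y: 0.6304)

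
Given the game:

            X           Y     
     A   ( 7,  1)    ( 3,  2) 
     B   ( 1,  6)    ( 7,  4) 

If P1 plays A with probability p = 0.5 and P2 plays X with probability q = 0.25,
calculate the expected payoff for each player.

E[P1] = 4.75, E[P2] = 3.125

Work:
E[P1] = p·q·π₁(A,X) + p·(1-q)·π₁(A,Y) + (1-p)·q·π₁(B,X) + (1-p)·(1-q)·π₁(B,Y)
= 0.5·0.25·7 + 0.5·0.75·3 + 0.5·0.25·1 + 0.5·0.75·7
= 4.75

E[P2] = 3.125 (similar calculation)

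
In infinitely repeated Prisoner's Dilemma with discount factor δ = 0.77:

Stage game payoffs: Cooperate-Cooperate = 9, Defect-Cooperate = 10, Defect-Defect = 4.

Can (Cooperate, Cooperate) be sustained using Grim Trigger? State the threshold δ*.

δ* = 0.1667; since δ = 0.77 ≥ 0.1667, cooperation can be sustained

Work:
For Grim Trigger:
Cooperate forever: 9/(1-δ)
Defect then punished: 10 + 4·δ/(1-δ)
Need: 9/(1-δ) ≥ 10 + 4·δ/(1-δ)
Solving: δ ≥ (T-R)/(T-P) = (10-9)/(10-4) = 0.1667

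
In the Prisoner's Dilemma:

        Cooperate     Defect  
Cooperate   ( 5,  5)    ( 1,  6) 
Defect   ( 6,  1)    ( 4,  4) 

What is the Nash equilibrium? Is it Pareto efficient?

(Defect, Defect) is NE; not Pareto efficient

Work:
Defect dominates Cooperate for both players:
If P2 cooperates: Defect (6) > Cooperate (5)
If P2 defects: Defect (4) > Cooperate (1)
NE: (Defect, Defect) with payoff (4, 4)
But (Cooperate, Cooperate) = (5, 5) Pareto dominates (4, 4)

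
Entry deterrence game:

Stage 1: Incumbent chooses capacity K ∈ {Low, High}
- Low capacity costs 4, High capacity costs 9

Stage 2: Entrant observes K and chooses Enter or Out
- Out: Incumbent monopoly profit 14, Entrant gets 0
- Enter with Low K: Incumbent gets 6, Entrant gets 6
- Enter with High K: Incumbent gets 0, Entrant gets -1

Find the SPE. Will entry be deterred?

SPE: (High, Enter|Low, Out|High); Entry deterred. Incumbent net profit = 5

Work:
After Low K: Entrant enters (6 > 0)
After High K: Entrant stays out (-1 < 0)
Incumbent: Low → 6−4=2, High → 14−9=5
Incumbent chooses High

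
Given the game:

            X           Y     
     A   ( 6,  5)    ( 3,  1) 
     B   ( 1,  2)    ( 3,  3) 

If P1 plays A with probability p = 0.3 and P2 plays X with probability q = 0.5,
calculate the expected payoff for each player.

E[P1] = 2.75, E[P2] = 2.65

Work:
E[P1] = p·q·π₁(A,X) + p·(1-q)·π₁(A,Y) + (1-p)·q·π₁(B,X) + (1-p)·(1-q)·π₁(B,Y)
= 0.3·0.5·6 + 0.3·0.5·3 + 0.7·0.5·1 + 0.7·0.5·3
= 2.75

E[P2] = 2.65 (similar calculation)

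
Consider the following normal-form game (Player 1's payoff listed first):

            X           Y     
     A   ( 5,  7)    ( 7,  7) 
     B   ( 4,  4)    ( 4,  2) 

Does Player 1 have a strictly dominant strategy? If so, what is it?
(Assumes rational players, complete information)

Yes, Player 1's strictly dominant strategy is A

Work:
A strategy strictly dominates another if it gives a strictly higher payoff against every opponent action. Compare each pair of P1's strategies column-by-column:
  A vs B: [5 vs 4, 7 vs 4] → A strictly dominates B
  B vs A: [4 vs 5, 4 vs 7] → B does not strictly dominate A (column X: 4 ≤ 5)
A strictly dominates every other strategy → strictly dominant.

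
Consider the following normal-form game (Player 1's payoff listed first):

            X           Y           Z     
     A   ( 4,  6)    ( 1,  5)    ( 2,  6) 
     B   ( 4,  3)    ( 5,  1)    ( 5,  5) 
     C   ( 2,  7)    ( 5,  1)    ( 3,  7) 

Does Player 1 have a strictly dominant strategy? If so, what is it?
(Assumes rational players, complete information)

No strictly dominant strategy exists for Player 1

Work:
A strategy strictly dominates another if it gives a strictly higher payoff against every opponent action. Compare each pair of P1's strategies column-by-column:
  A vs B: [4 vs 4, 1 vs 5, 2 vs 5] → A does not strictly dominate B (column X: 4 ≤ 4)
  A vs C: [4 vs 2, 1 vs 5, 2 vs 3] → A does not strictly dominate C (column Y: 1 ≤ 5)
  B vs A: [4 vs 4, 5 vs 1, 5 vs 2] → B does not strictly dominate A (column X: 4 ≤ 4)
  B vs C: [4 vs 2, 5 vs 5, 5 vs 3] → B does not strictly dominate C (column Y: 5 ≤ 5)
  C vs A: [2 vs 4, 5 vs 1, 3 vs 2] → C does not strictly dominate A (column X: 2 ≤ 4)
  C vs B: [2 vs 4, 5 vs 5, 3 vs 5] → C does not strictly dominate B (column X: 2 ≤ 4)
No single strategy strictly dominates all others → no strictly dominant strategy.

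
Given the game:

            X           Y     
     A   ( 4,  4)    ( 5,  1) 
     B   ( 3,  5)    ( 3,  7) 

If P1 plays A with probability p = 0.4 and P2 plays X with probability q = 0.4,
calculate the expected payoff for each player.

E[P1] = 3.64, E[P2] = 4.6

Work:
E[P1] = p·q·π₁(A,X) + p·(1-q)·π₁(A,Y) + (1-p)·q·π₁(B,X) + (1-p)·(1-q)·π₁(B,Y)
= 0.4·0.4·4 + 0.4·0.6·5 + 0.6·0.4·3 + 0.6·0.6·3
= 3.64

E[P2] = 4.6 (similar calculation)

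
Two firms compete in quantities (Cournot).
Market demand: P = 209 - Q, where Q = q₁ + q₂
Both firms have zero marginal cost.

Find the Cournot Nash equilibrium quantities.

q₁* = q₂* = 69.67; P* = 69.67

Work:
Profit: π_i = P·q_i = (a - q_i - q_j)·q_i
FOC: ∂π_i/∂q_i = a - 2q_i - q_j = 0
Reaction function: q_i = (209 - q_j)/2
Symmetry: q* = 209/3 = 69.67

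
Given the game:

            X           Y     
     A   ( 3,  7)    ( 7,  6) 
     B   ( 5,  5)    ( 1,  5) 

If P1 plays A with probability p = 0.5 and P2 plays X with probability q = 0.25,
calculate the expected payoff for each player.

E[P1] = 4.0, E[P2] = 5.625

Work:
E[P1] = p·q·π₁(A,X) + p·(1-q)·π₁(A,Y) + (1-p)·q·π₁(B,X) + (1-p)·(1-q)·π₁(B,Y)
= 0.5·0.25·3 + 0.5·0.75·7 + 0.5·0.25·5 + 0.5·0.75·1
= 4.0

E[P2] = 5.625 (similar calculation)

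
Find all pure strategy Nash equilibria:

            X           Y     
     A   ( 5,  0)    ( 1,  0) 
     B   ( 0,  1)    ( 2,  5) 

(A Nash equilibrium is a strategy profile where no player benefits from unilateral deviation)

Nash equilibrium: (A, X), (B, Y)

Work:
Best responses:
  P1 vs X: payoffs [5, 0] → best response A (payoff 5)
  P1 vs Y: payoffs [1, 2] → best response B (payoff 2)
  P2 vs A: payoffs [0, 0] → best response X/Y (payoff 0)
  P2 vs B: payoffs [1, 5] → best response Y (payoff 5)
Mutual best responses: (A,X), (B,Y) → Nash equilibria.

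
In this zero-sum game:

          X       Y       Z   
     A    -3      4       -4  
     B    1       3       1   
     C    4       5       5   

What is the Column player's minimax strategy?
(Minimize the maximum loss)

Column should play X, value = 4

Work:
Column player minimizes Row's maximum payoff:
Column X: max payoff to Row = 4
Column Y: max payoff to Row = 5
Column Z: max payoff to Row = 5
Minimum is 4, achieved by column X.
Minimax strategy: X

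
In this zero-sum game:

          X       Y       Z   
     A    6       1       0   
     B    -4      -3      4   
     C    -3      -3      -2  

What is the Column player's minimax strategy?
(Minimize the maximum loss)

Column should play Y, value = 1

Work:
Column player minimizes Row's maximum payoff:
Column X: max payoff to Row = 6
Column Y: max payoff to Row = 1
Column Z: max payoff to Row = 4
Minimum is 1, achieved by column Y.
Minimax strategy: Y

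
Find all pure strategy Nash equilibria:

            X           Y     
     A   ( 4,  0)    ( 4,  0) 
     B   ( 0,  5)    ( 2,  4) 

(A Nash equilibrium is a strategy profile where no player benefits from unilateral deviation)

Nash equilibrium: (A, X), (A, Y)

Work:
Best responses:
  P1 vs X: payoffs [4, 0] → best response A (payoff 4)
  P1 vs Y: payoffs [4, 2] → best response A (payoff 4)
  P2 vs A: payoffs [0, 0] → best response X/Y (payoff 0)
  P2 vs B: payoffs [5, 4] → best response X (payoff 5)
Mutual best responses: (A,X), (A,Y) → Nash equilibria.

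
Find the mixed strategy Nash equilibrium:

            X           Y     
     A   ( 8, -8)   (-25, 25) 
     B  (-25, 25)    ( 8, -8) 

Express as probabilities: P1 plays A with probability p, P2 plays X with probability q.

p = 0.5, q = 0.5

Work:
Find probabilities that make opponent indifferent:
P2 chooses q to make P1 indifferent between A and B
P1 chooses p to make P2 indifferent between X and Y
Mixed NE: P1 plays (A: 0.5, B: 0.5), P2 plays (X: 0.5, Y: 0.5)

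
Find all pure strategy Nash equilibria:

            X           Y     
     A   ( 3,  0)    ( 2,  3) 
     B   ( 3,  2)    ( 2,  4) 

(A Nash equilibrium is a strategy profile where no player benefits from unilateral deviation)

Nash equilibrium: (A, Y), (B, Y)

Work:
Best responses:
  P1 vs X: payoffs [3, 3] → best response A/B (payoff 3)
  P1 vs Y: payoffs [2, 2] → best response A/B (payoff 2)
  P2 vs A: payoffs [0, 3] → best response Y (payoff 3)
  P2 vs B: payoffs [2, 4] → best response Y (payoff 4)
Mutual best responses: (A,Y), (B,Y) → Nash equilibria.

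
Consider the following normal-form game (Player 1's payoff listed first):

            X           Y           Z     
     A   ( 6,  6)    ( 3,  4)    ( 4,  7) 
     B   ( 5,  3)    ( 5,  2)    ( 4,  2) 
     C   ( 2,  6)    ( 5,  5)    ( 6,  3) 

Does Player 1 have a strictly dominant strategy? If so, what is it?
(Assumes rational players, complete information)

No strictly dominant strategy exists for Player 1

Work:
A strategy strictly dominates another if it gives a strictly higher payoff against every opponent action. Compare each pair of P1's strategies column-by-column:
  A vs B: [6 vs 5, 3 vs 5, 4 vs 4] → A does not strictly dominate B (column Y: 3 ≤ 5)
  A vs C: [6 vs 2, 3 vs 5, 4 vs 6] → A does not strictly dominate C (column Y: 3 ≤ 5)
  B vs A: [5 vs 6, 5 vs 3, 4 vs 4] → B does not strictly dominate A (column X: 5 ≤ 6)
  B vs C: [5 vs 2, 5 vs 5, 4 vs 6] → B does not strictly dominate C (column Y: 5 ≤ 5)
  C vs A: [2 vs 6, 5 vs 3, 6 vs 4] → C does not strictly dominate A (column X: 2 ≤ 6)
  C vs B: [2 vs 5, 5 vs 5, 6 vs 4] → C does not strictly dominate B (column X: 2 ≤ 5)
No single strategy strictly dominates all others → no strictly dominant strategy.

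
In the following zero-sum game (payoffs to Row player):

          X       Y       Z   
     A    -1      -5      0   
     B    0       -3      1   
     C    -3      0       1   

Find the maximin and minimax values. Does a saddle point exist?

Maximin = -3, Minimax = 0, Saddle: False

Work:
Row minimums: [-5, -3, -3] → maximin = -3
Column maximums: [0, 0, 1] → minimax = 0
No saddle point (maximin ≠ minimax). Mixed strategy needed.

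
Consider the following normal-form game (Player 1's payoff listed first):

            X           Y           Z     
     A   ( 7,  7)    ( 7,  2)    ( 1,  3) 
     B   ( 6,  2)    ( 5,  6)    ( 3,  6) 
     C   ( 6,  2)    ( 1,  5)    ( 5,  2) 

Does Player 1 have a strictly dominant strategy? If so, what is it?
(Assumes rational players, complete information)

No strictly dominant strategy exists for Player 1

Work:
A strategy strictly dominates another if it gives a strictly higher payoff against every opponent action. Compare each pair of P1's strategies column-by-column:
  A vs B: [7 vs 6, 7 vs 5, 1 vs 3] → A does not strictly dominate B (column Z: 1 ≤ 3)
  A vs C: [7 vs 6, 7 vs 1, 1 vs 5] → A does not strictly dominate C (column Z: 1 ≤ 5)
  B vs A: [6 vs 7, 5 vs 7, 3 vs 1] → B does not strictly dominate A (column X: 6 ≤ 7)
  B vs C: [6 vs 6, 5 vs 1, 3 vs 5] → B does not strictly dominate C (column X: 6 ≤ 6)
  C vs A: [6 vs 7, 1 vs 7, 5 vs 1] → C does not strictly dominate A (column X: 6 ≤ 7)
  C vs B: [6 vs 6, 1 vs 5, 5 vs 3] → C does not strictly dominate B (column X: 6 ≤ 6)
No single strategy strictly dominates all others → no strictly dominant strategy.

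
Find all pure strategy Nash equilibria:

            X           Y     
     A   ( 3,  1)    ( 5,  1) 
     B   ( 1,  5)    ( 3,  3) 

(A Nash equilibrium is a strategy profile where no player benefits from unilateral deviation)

Nash equilibrium: (A, X), (A, Y)

Work:
Best responses:
  P1 vs X: payoffs [3, 1] → best response A (payoff 3)
  P1 vs Y: payoffs [5, 3] → best response A (payoff 5)
  P2 vs A: payoffs [1, 1] → best response X/Y (payoff 1)
  P2 vs B: payoffs [5, 3] → best response X (payoff 5)
Mutual best responses: (A,X), (A,Y) → Nash equilibria.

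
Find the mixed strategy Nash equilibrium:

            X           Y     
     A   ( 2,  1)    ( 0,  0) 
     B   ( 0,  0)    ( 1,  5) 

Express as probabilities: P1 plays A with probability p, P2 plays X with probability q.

p = 0.8333, q = 0.3333

Work:
Find probabilities that make opponent indifferent:
P2 chooses q to make P1 indifferent between A and B
P1 chooses p to make P2 indifferent between X and Y
Mixed NE: P1 plays (A: 0.8333, B: 0.1667), P2 plays (X: 0.3333, Y: 0.6667)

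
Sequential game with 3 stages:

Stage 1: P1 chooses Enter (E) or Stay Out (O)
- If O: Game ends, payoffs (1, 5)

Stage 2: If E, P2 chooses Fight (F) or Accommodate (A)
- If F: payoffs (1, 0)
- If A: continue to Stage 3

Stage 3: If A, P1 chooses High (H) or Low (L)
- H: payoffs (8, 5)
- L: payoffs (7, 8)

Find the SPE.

SPE: (E, A, H); Outcome (8, 5)

Work:
Stage 3: P1 chooses H (8 vs 7)
Stage 2: P2: F->0, A->5 (anticipating H). Choose A
Stage 1: P1: O->1, E->8 (anticipating A, H). Choose E
SPE path: E -> A -> H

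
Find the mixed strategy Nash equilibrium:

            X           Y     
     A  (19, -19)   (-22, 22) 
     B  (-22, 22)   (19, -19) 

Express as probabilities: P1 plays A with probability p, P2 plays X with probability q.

p = 0.5, q = 0.5

Work:
Find probabilities that make opponent indifferent:
P2 chooses q to make P1 indifferent between A and B
P1 chooses p to make P2 indifferent between X and Y
Mixed NE: P1 plays (A: 0.5, B: 0.5), P2 plays (X: 0.5, Y: 0.5)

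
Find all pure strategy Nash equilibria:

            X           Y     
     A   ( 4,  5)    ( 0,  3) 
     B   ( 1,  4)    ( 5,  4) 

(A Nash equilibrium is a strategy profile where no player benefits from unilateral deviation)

Nash equilibrium: (A, X), (B, Y)

Work:
Best responses:
  P1 vs X: payoffs [4, 1] → best response A (payoff 4)
  P1 vs Y: payoffs [0, 5] → best response B (payoff 5)
  P2 vs A: payoffs [5, 3] → best response X (payoff 5)
  P2 vs B: payoffs [4, 4] → best response X/Y (payoff 4)
Mutual best responses: (A,X), (B,Y) → Nash equilibria.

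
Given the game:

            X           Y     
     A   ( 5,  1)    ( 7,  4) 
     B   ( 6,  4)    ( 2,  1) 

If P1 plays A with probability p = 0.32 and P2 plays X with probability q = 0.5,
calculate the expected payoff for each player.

E[P1] = 4.64, E[P2] = 2.5

Work:
E[P1] = p·q·π₁(A,X) + p·(1-q)·π₁(A,Y) + (1-p)·q·π₁(B,X) + (1-p)·(1-q)·π₁(B,Y)
= 0.32·0.5·5 + 0.32·0.5·7 + 0.68·0.5·6 + 0.68·0.5·2
= 4.64

E[P2] = 2.5 (similar calculation)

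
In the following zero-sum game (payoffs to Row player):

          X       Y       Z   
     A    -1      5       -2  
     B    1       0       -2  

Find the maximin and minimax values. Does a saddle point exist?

Maximin = -2, Minimax = -2, Saddle: True

Work:
Row minimums: [-2, -2] → maximin = -2
Column maximums: [1, 5, -2] → minimax = -2
Saddle point exists! Game value = -2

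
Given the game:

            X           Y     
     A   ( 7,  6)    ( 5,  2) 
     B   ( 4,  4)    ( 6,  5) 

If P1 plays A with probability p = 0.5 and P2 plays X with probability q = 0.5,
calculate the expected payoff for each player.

E[P1] = 5.5, E[P2] = 4.25

Work:
E[P1] = p·q·π₁(A,X) + p·(1-q)·π₁(A,Y) + (1-p)·q·π₁(B,X) + (1-p)·(1-q)·π₁(B,Y)
= 0.5·0.5·7 + 0.5·0.5·5 + 0.5·0.5·4 + 0.5·0.5·6
= 5.5

E[P2] = 4.25 (similar calculation)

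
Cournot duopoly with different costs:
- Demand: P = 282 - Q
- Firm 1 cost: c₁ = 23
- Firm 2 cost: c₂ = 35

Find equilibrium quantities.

q₁* = 90.33, q₂* = 78.33

Work:
Reaction: q₁ = (282 - 23 - q₂)/2
Reaction: q₂ = (282 - 35 - q₁)/2
Solve simultaneously:
q₁* = (282 - 2×23 + 35)/3 = 90.33
q₂* = (282 - 2×35 + 23)/3 = 78.33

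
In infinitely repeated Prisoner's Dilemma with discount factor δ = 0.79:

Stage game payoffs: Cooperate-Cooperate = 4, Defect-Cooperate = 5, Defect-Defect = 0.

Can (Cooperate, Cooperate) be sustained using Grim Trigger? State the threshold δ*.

δ* = 0.2; since δ = 0.79 ≥ 0.2, cooperation can be sustained

Work:
For Grim Trigger:
Cooperate forever: 4/(1-δ)
Defect then punished: 5 + 0·δ/(1-δ)
Need: 4/(1-δ) ≥ 5 + 0·δ/(1-δ)
Solving: δ ≥ (T-R)/(T-P) = (5-4)/(5-0) = 0.2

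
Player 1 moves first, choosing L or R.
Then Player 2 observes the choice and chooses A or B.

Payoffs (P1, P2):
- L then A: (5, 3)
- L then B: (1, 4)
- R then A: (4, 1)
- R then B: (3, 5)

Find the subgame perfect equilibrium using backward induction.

P1 plays R, P2 plays B after L and B after R; Payoff (3, 5)

Work:
Backward induction:
After L: P2 chooses B → P1 gets 1
After R: P2 chooses B → P1 gets 3
P1 chooses R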